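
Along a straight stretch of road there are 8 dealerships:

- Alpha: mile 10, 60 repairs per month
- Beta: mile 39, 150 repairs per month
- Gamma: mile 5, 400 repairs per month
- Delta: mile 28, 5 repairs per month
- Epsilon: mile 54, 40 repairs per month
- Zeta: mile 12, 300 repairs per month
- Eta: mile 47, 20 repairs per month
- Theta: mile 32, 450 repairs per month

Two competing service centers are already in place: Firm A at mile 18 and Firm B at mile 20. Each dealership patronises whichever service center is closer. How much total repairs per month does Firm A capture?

The indifferent point is the midpoint (18+20)/2 = 19; dealerships left of it (closer to Firm A at 18) go to Firm A, those right go to Firm B.
  Gamma at 5 (w=400) → Firm A
  Alpha at 10 (w=60) → Firm A
  Zeta at 12 (w=300) → Firm A
  Delta at 28 (w=5) → Firm B
  Theta at 32 (w=450) → Firm B
  Beta at 39 (w=150) → Firm B
  Eta at 47 (w=20) → Firm B
  Epsilon at 54 (w=40) → Firm B
Firm A captures 760; Firm B captures 665.

760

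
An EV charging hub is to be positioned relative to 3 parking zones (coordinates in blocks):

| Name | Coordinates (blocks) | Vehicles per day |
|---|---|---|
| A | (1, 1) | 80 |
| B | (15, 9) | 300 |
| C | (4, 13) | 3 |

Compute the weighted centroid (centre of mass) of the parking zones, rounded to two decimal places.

The minimiser of Σwᵢ‖p−pᵢ‖² is the weighted centroid p* = (Σwᵢpᵢ)/(Σwᵢ).
Σwᵢ = 383.
Σwᵢxᵢ = 80·1 + 300·15 + 3·4 = 4592.
Σwᵢyᵢ = 80·1 + 300·9 + 3·13 = 2819.
x* = 4592/383 = 11.99, y* = 2819/383 = 7.36.

(11.99, 7.36)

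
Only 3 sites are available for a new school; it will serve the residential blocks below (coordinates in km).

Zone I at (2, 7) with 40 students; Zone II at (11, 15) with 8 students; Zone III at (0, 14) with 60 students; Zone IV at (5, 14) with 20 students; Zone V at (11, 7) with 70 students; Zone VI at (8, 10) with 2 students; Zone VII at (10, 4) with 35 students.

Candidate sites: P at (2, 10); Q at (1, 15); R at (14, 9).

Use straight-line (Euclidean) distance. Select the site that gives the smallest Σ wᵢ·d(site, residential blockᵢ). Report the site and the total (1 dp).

P, total 1596.8 km

Total weighted distance at each candidate:
  P (2, 10): total = 1596.8
  Q (1, 15): total = 1980.9
  R (14, 9): total = 2126.8
Minimum is at P with total 1596.8 km.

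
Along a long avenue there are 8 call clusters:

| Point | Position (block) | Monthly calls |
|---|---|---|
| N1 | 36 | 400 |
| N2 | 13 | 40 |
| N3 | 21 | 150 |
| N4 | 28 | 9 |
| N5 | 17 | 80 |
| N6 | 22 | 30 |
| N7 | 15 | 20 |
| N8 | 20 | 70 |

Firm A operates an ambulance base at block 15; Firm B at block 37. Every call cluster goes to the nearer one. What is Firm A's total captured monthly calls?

390

The indifferent point is the midpoint (15+37)/2 = 26; call clusters left of it (closer to Firm A at 15) go to Firm A, those right go to Firm B.
  N2 at 13 (w=40) → Firm A
  N7 at 15 (w=20) → Firm A
  N5 at 17 (w=80) → Firm A
  N8 at 20 (w=70) → Firm A
  N3 at 21 (w=150) → Firm A
  N6 at 22 (w=30) → Firm A
  N4 at 28 (w=9) → Firm B
  N1 at 36 (w=400) → Firm B
Firm A captures 390; Firm B captures 409.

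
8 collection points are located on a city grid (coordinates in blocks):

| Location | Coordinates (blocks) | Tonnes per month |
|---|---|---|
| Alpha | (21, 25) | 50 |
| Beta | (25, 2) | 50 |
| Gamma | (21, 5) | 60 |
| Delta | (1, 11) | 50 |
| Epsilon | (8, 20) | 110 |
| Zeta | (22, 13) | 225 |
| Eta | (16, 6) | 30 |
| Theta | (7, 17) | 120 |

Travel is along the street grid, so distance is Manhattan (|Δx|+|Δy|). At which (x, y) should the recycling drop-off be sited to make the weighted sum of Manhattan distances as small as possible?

Manhattan distance separates: Σwᵢ(|x−xᵢ|+|y−yᵢ|) = Σwᵢ|x−xᵢ| + Σwᵢ|y−yᵢ|, so x and y are optimised independently as 1-D weighted medians.
Total weight W = 695; half = 347.5.
x-coordinate, sorted with cumulative weight:
  x=1 (Delta, w=50) cum 50
  x=7 (Theta, w=120) cum 170
  x=8 (Epsilon, w=110) cum 280
  x=16 (Eta, w=30) cum 310
  x=21 (Alpha, w=50) cum 360  ← median
  x=21 (Gamma, w=60) cum 420
  x=22 (Zeta, w=225) cum 645
  x=25 (Beta, w=50) cum 695
⇒ x* = 21
y-coordinate, sorted with cumulative weight:
  y=2 (Beta, w=50) cum 50
  y=5 (Gamma, w=60) cum 110
  y=6 (Eta, w=30) cum 140
  y=11 (Delta, w=50) cum 190
  y=13 (Zeta, w=225) cum 415  ← median
  y=17 (Theta, w=120) cum 535
  y=20 (Epsilon, w=110) cum 645
  y=25 (Alpha, w=50) cum 695
⇒ y* = 13

(21, 13)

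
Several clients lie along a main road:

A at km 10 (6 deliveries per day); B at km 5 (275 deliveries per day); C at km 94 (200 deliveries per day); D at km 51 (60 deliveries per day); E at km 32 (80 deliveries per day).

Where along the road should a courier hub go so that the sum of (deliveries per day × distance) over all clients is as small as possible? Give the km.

For a sum of weighted absolute distances on a line, the optimum is the weighted median (not the mean). Total weight W = 621; half-weight = 310.5.
Sort by position and accumulate weight:
  km 5 (B, w=275) → cum 275
  km 10 (A, w=6) → cum 281
  km 32 (E, w=80) → cum 361  ≥ 310.5 → median here
  km 51 (D, w=60) → cum 421
  km 94 (C, w=200) → cum 621
Optimal location: km 32.

x = 32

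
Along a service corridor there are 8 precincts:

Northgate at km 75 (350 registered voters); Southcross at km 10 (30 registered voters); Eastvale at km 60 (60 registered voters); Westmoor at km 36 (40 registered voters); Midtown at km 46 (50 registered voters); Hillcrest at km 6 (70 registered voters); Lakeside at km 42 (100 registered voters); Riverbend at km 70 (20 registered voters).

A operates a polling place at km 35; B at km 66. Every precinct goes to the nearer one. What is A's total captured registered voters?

The indifferent point is the midpoint (35+66)/2 = 50.5; precincts left of it (closer to A at 35) go to A, those right go to B.
  Hillcrest at 6 (w=70) → A
  Southcross at 10 (w=30) → A
  Westmoor at 36 (w=40) → A
  Lakeside at 42 (w=100) → A
  Midtown at 46 (w=50) → A
  Eastvale at 60 (w=60) → B
  Riverbend at 70 (w=20) → B
  Northgate at 75 (w=350) → B
A captures 290; B captures 430.

290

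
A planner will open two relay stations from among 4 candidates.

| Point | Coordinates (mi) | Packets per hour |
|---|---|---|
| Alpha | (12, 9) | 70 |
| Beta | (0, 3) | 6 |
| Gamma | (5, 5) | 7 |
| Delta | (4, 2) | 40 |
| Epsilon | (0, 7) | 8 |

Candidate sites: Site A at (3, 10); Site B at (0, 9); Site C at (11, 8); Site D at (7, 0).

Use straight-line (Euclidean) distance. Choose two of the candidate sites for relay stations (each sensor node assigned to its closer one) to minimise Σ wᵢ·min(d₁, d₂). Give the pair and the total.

Evaluate every pair (each demand assigned to the nearer of the two):
  {Site C, Site D}: total = 405.8
  {Site B, Site C}: total = 518.3
  {Site A, Site C}: total = 538.8
  {Site A, Site D}: total = 895.4
  {Site B, Site D}: total = 954.6
  {Site A, Site B}: total = 1046.1
Best pair: {Site C, Site D} with total 405.8.

{Site C, Site D}, total 405.8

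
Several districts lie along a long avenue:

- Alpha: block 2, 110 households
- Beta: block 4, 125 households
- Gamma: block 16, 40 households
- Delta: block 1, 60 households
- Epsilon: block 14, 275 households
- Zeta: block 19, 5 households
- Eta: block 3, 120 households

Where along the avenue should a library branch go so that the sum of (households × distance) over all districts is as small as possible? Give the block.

For a sum of weighted absolute distances on a line, the optimum is the weighted median (not the mean). Total weight W = 735; half-weight = 367.5.
Sort by position and accumulate weight:
  block 1 (Delta, w=60) → cum 60
  block 2 (Alpha, w=110) → cum 170
  block 3 (Eta, w=120) → cum 290
  block 4 (Beta, w=125) → cum 415  ≥ 367.5 → median here
  block 14 (Epsilon, w=275) → cum 690
  block 16 (Gamma, w=40) → cum 730
  block 19 (Zeta, w=5) → cum 735
Optimal location: block 4.

x = 4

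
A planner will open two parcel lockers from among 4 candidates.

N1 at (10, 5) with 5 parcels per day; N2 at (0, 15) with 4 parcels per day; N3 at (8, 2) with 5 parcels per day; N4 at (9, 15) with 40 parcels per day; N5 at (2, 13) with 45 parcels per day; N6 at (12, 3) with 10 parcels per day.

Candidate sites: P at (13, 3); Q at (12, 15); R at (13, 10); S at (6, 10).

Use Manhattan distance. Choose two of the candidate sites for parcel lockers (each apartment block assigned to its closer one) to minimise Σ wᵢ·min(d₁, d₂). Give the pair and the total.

{Q, S}, total 694

Evaluate every pair (each demand assigned to the nearer of the two):
  {Q, S}: total = 694
  {P, S}: total = 744
  {P, Q}: total = 773
  {R, S}: total = 849
  {Q, R}: total = 893
  {P, R}: total = 1127
Best pair: {Q, S} with total 694.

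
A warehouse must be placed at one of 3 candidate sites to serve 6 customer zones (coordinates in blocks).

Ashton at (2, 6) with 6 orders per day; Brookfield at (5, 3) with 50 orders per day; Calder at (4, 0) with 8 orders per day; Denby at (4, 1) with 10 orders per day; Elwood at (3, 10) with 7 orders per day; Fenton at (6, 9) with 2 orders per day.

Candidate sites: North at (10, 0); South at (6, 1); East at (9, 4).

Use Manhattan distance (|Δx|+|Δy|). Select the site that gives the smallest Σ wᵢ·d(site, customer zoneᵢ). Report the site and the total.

South, total 348 blocks

Total weighted distance at each candidate:
  North (10, 0): total = 747
  South (6, 1): total = 348
  East (9, 4): total = 556
Minimum is at South with total 348 blocks.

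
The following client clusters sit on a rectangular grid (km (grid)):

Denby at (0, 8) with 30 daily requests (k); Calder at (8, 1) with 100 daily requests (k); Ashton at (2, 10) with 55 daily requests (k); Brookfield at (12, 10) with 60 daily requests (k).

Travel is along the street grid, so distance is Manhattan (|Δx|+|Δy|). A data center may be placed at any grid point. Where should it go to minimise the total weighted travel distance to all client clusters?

(8, 8)

Manhattan distance separates: Σwᵢ(|x−xᵢ|+|y−yᵢ|) = Σwᵢ|x−xᵢ| + Σwᵢ|y−yᵢ|, so x and y are optimised independently as 1-D weighted medians.
Total weight W = 245; half = 122.5.
x-coordinate, sorted with cumulative weight:
  x=0 (Denby, w=30) cum 30
  x=2 (Ashton, w=55) cum 85
  x=8 (Calder, w=100) cum 185  ← median
  x=12 (Brookfield, w=60) cum 245
⇒ x* = 8
y-coordinate, sorted with cumulative weight:
  y=1 (Calder, w=100) cum 100
  y=8 (Denby, w=30) cum 130  ← median
  y=10 (Ashton, w=55) cum 185
  y=10 (Brookfield, w=60) cum 245
⇒ y* = 8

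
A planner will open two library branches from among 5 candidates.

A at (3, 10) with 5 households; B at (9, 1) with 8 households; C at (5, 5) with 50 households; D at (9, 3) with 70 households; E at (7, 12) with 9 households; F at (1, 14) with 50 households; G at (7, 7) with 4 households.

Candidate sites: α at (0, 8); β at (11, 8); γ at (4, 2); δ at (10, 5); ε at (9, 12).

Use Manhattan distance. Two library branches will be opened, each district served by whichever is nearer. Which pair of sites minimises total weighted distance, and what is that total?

Evaluate every pair (each demand assigned to the nearer of the two):
  {α, δ}: total = 985
  {δ, ε}: total = 1078
  {α, γ}: total = 1174
  {γ, ε}: total = 1254
  {γ, δ}: total = 1355
  {α, β}: total = 1429
  {β, δ}: total = 1442
  {α, ε}: total = 1539
  {β, γ}: total = 1555
  {β, ε}: total = 1590
Best pair: {α, δ} with total 985.

{α, δ}, total 985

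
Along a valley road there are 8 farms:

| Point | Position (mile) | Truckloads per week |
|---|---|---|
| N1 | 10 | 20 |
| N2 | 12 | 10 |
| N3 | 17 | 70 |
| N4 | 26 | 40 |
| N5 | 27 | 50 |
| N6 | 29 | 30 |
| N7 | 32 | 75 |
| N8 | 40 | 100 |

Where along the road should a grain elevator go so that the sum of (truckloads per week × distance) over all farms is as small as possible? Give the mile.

x = 29

For a sum of weighted absolute distances on a line, the optimum is the weighted median (not the mean). Total weight W = 395; half-weight = 197.5.
Sort by position and accumulate weight:
  mile 10 (N1, w=20) → cum 20
  mile 12 (N2, w=10) → cum 30
  mile 17 (N3, w=70) → cum 100
  mile 26 (N4, w=40) → cum 140
  mile 27 (N5, w=50) → cum 190
  mile 29 (N6, w=30) → cum 220  ≥ 197.5 → median here
  mile 32 (N7, w=75) → cum 295
  mile 40 (N8, w=100) → cum 395
Optimal location: mile 29.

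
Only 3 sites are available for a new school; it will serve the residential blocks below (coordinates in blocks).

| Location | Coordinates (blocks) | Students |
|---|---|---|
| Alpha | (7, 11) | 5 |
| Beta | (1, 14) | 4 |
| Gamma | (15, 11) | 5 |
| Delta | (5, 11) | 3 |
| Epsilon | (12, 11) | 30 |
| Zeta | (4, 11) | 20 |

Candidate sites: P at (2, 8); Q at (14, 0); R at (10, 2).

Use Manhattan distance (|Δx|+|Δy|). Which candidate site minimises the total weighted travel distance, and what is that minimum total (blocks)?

Total weighted distance at each candidate:
  P (2, 8): total = 656
  Q (14, 0): total = 1128
  R (10, 2): total = 886
Minimum is at P with total 656 blocks.

P, total 656 blocks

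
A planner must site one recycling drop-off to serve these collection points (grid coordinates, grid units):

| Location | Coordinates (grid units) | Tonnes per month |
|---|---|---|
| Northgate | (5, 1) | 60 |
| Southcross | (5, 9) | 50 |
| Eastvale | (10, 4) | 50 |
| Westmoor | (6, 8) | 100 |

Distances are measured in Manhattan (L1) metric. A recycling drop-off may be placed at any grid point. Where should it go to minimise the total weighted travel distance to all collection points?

(6, 8)

Manhattan distance separates: Σwᵢ(|x−xᵢ|+|y−yᵢ|) = Σwᵢ|x−xᵢ| + Σwᵢ|y−yᵢ|, so x and y are optimised independently as 1-D weighted medians.
Total weight W = 260; half = 130.
x-coordinate, sorted with cumulative weight:
  x=5 (Northgate, w=60) cum 60
  x=5 (Southcross, w=50) cum 110
  x=6 (Westmoor, w=100) cum 210  ← median
  x=10 (Eastvale, w=50) cum 260
⇒ x* = 6
y-coordinate, sorted with cumulative weight:
  y=1 (Northgate, w=60) cum 60
  y=4 (Eastvale, w=50) cum 110
  y=8 (Westmoor, w=100) cum 210  ← median
  y=9 (Southcross, w=50) cum 260
⇒ y* = 8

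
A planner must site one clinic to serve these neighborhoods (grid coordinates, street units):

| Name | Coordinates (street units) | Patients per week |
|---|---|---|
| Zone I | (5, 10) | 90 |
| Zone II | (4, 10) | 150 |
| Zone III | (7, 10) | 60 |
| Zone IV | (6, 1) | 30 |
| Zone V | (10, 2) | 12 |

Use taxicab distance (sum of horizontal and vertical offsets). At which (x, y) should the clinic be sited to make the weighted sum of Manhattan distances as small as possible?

(5, 10)

Manhattan distance separates: Σwᵢ(|x−xᵢ|+|y−yᵢ|) = Σwᵢ|x−xᵢ| + Σwᵢ|y−yᵢ|, so x and y are optimised independently as 1-D weighted medians.
Total weight W = 342; half = 171.
x-coordinate, sorted with cumulative weight:
  x=4 (Zone II, w=150) cum 150
  x=5 (Zone I, w=90) cum 240  ← median
  x=6 (Zone IV, w=30) cum 270
  x=7 (Zone III, w=60) cum 330
  x=10 (Zone V, w=12) cum 342
⇒ x* = 5
y-coordinate, sorted with cumulative weight:
  y=1 (Zone IV, w=30) cum 30
  y=2 (Zone V, w=12) cum 42
  y=10 (Zone I, w=90) cum 132
  y=10 (Zone II, w=150) cum 282  ← median
  y=10 (Zone III, w=60) cum 342
⇒ y* = 10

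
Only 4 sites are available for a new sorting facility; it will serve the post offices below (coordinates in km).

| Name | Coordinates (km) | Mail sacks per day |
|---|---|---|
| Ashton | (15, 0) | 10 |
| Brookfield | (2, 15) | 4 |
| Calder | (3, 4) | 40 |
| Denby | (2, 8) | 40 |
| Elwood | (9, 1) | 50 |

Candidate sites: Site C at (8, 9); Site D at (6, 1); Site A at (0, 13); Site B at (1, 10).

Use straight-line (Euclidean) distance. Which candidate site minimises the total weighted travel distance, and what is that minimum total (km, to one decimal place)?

Total weighted distance at each candidate:
  Site C (8, 9): total = 1077.2
  Site D (6, 1): total = 791.0
  Site A (0, 13): total = 1554.7
  Site B (1, 10): total = 1136.9
Minimum is at Site D with total 791.0 km.

Site D, total 791.0 km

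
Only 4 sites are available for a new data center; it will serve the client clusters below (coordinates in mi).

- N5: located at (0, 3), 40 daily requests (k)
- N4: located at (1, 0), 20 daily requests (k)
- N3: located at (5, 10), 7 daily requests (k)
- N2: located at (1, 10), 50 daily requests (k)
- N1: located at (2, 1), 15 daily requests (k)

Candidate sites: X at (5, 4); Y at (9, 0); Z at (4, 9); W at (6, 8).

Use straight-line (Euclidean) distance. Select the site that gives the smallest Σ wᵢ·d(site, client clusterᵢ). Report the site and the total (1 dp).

Z, total 769.9 mi

Total weighted distance at each candidate:
  X (5, 4): total = 783.3
  Y (9, 0): total = 1361.2
  Z (4, 9): total = 769.9
  W (6, 8): total = 906.9
Minimum is at Z with total 769.9 mi.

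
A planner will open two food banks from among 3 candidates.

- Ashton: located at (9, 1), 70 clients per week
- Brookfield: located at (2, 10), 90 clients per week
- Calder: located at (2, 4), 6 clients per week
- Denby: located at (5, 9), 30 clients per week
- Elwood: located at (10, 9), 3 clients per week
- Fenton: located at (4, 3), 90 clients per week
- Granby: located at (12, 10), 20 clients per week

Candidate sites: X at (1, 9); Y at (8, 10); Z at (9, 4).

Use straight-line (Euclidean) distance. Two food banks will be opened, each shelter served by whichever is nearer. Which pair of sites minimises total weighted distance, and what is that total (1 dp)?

Evaluate every pair (each demand assigned to the nearer of the two):
  {X, Z}: total = 1096.2
  {Y, Z}: total = 1432.5
  {X, Y}: total = 1577.1
Best pair: {X, Z} with total 1096.2.

{X, Z}, total 1096.2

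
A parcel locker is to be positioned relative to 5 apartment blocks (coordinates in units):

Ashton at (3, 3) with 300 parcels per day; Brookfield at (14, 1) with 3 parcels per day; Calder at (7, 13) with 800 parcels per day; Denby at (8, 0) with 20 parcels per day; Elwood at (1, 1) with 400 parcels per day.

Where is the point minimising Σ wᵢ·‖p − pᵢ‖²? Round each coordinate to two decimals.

(4.66, 7.68)

The minimiser of Σwᵢ‖p−pᵢ‖² is the weighted centroid p* = (Σwᵢpᵢ)/(Σwᵢ).
Σwᵢ = 1523.
Σwᵢxᵢ = 300·3 + 3·14 + 800·7 + 20·8 + 400·1 = 7102.
Σwᵢyᵢ = 300·3 + 3·1 + 800·13 + 20·0 + 400·1 = 11703.
x* = 7102/1523 = 4.66, y* = 11703/1523 = 7.68.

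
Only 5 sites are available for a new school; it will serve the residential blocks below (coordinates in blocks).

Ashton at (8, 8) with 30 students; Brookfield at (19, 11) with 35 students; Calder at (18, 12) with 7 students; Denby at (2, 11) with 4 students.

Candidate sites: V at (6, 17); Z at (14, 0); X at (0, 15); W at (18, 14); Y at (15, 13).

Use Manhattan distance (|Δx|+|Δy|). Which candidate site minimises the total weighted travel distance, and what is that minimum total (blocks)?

Total weighted distance at each candidate:
  V (6, 17): total = 1154
  Z (14, 0): total = 1184
  X (0, 15): total = 1426
  W (18, 14): total = 710
  Y (15, 13): total = 658
Minimum is at Y with total 658 blocks.

Y, total 658 blocks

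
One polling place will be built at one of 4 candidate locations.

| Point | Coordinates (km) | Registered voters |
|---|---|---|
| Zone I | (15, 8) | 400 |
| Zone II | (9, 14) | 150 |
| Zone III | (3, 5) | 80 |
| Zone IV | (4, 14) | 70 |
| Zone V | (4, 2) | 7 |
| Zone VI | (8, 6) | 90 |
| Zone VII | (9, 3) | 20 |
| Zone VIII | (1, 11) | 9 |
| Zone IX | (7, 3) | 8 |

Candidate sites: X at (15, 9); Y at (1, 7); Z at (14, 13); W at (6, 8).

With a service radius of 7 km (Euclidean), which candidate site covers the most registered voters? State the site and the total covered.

Z, covering 550

Coverage radius r = 7 km; a point is covered iff (Δx)²+(Δy)² ≤ 7² = 49.
  X (15, 9): covers {Zone I} → 400
  Y (1, 7): covers {Zone III, Zone V, Zone VIII} → 96
  Z (14, 13): covers {Zone I, Zone II} → 550
  W (6, 8): covers {Zone II, Zone III, Zone IV, Zone V, Zone VI, Zone VII, Zone VIII, Zone IX} → 434
Maximum coverage at Z: 550 registered voters.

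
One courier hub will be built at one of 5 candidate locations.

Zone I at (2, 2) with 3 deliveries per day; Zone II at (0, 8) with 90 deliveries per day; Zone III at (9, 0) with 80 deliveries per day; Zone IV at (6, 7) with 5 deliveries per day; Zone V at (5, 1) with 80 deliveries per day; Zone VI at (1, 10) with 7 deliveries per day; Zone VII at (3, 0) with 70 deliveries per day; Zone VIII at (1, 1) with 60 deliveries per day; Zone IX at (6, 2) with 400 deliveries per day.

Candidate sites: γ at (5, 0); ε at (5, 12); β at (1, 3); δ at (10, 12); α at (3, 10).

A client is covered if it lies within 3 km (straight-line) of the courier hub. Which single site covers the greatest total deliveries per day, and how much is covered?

γ, covering 550

Coverage radius r = 3 km; a point is covered iff (Δx)²+(Δy)² ≤ 3² = 9.
  γ (5, 0): covers {Zone V, Zone VII, Zone IX} → 550
  ε (5, 12): covers {none} → 0
  β (1, 3): covers {Zone I, Zone VIII} → 63
  δ (10, 12): covers {none} → 0
  α (3, 10): covers {Zone VI} → 7
Maximum coverage at γ: 550 deliveries per day.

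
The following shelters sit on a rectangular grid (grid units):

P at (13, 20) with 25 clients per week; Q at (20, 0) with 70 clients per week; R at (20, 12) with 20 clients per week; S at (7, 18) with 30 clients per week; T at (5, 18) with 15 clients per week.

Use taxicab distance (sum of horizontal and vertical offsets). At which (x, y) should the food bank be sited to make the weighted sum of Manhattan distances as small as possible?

(20, 12)

Manhattan distance separates: Σwᵢ(|x−xᵢ|+|y−yᵢ|) = Σwᵢ|x−xᵢ| + Σwᵢ|y−yᵢ|, so x and y are optimised independently as 1-D weighted medians.
Total weight W = 160; half = 80.
x-coordinate, sorted with cumulative weight:
  x=5 (T, w=15) cum 15
  x=7 (S, w=30) cum 45
  x=13 (P, w=25) cum 70
  x=20 (Q, w=70) cum 140  ← median
  x=20 (R, w=20) cum 160
⇒ x* = 20
y-coordinate, sorted with cumulative weight:
  y=0 (Q, w=70) cum 70
  y=12 (R, w=20) cum 90  ← median
  y=18 (S, w=30) cum 120
  y=18 (T, w=15) cum 135
  y=20 (P, w=25) cum 160
⇒ y* = 12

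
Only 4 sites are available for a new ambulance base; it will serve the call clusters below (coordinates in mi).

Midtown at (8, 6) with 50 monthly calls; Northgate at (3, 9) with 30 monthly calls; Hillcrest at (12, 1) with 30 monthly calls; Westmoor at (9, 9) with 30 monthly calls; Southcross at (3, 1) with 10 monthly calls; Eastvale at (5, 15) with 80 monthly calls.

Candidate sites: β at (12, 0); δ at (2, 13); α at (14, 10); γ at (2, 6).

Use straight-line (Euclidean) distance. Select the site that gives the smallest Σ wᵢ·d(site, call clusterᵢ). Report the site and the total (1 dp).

δ, total 1704.0 mi

Total weighted distance at each candidate:
  β (12, 0): total = 2471.8
  δ (2, 13): total = 1704.0
  α (14, 10): total = 2087.2
  γ (2, 6): total = 1768.7
Minimum is at δ with total 1704.0 mi.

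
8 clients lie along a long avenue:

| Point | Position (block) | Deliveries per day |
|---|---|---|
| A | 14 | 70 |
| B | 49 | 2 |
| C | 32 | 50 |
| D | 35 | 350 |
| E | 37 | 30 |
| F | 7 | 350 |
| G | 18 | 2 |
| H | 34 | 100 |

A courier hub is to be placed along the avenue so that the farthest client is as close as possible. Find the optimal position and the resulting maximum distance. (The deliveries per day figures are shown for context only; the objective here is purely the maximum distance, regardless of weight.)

location 28, max distance 21

The 1-center on a line is the midpoint of the two extreme points: leftmost at 7, rightmost at 49.
Optimal location = (7 + 49)/2 = 28; maximum distance = (49 − 7)/2 = 21.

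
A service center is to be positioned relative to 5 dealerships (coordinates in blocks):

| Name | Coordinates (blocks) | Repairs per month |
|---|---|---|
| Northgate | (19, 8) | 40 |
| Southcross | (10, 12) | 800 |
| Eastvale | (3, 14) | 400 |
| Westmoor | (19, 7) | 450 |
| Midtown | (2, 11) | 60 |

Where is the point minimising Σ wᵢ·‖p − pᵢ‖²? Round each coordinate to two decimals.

(10.65, 11.05)

The minimiser of Σwᵢ‖p−pᵢ‖² is the weighted centroid p* = (Σwᵢpᵢ)/(Σwᵢ).
Σwᵢ = 1750.
Σwᵢxᵢ = 40·19 + 800·10 + 400·3 + 450·19 + 60·2 = 18630.
Σwᵢyᵢ = 40·8 + 800·12 + 400·14 + 450·7 + 60·11 = 19330.
x* = 18630/1750 = 10.65, y* = 19330/1750 = 11.05.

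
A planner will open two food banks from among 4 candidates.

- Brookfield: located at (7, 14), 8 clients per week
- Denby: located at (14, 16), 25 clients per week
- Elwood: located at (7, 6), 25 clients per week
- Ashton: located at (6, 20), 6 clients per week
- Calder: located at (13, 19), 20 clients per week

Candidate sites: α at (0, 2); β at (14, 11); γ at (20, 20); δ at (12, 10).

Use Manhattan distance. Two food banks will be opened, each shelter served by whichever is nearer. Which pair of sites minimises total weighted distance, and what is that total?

{β, δ}, total 698

Evaluate every pair (each demand assigned to the nearer of the two):
  {β, δ}: total = 698
  {γ, δ}: total = 741
  {β, γ}: total = 749
  {α, β}: total = 762
  {α, δ}: total = 793
  {α, γ}: total = 921
Best pair: {β, δ} with total 698.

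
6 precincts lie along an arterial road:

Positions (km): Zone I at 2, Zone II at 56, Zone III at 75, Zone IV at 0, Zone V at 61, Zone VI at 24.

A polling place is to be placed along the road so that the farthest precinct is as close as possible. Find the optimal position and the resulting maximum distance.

The 1-center on a line is the midpoint of the two extreme points: leftmost at 0, rightmost at 75.
Optimal location = (0 + 75)/2 = 37.5; maximum distance = (75 − 0)/2 = 37.5.

location 37.5, max distance 37.5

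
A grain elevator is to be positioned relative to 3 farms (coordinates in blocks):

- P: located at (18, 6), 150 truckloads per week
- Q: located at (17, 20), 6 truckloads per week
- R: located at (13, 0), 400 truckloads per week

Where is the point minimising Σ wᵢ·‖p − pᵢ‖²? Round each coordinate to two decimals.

(14.39, 1.83)

The minimiser of Σwᵢ‖p−pᵢ‖² is the weighted centroid p* = (Σwᵢpᵢ)/(Σwᵢ).
Σwᵢ = 556.
Σwᵢxᵢ = 150·18 + 6·17 + 400·13 = 8002.
Σwᵢyᵢ = 150·6 + 6·20 + 400·0 = 1020.
x* = 8002/556 = 14.39, y* = 1020/556 = 1.83.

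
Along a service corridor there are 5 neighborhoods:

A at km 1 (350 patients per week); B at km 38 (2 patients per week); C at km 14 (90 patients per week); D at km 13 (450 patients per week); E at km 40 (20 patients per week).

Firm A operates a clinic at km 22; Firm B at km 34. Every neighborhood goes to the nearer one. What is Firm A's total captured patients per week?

890

The indifferent point is the midpoint (22+34)/2 = 28; neighborhoods left of it (closer to Firm A at 22) go to Firm A, those right go to Firm B.
  A at 1 (w=350) → Firm A
  D at 13 (w=450) → Firm A
  C at 14 (w=90) → Firm A
  B at 38 (w=2) → Firm B
  E at 40 (w=20) → Firm B
Firm A captures 890; Firm B captures 22.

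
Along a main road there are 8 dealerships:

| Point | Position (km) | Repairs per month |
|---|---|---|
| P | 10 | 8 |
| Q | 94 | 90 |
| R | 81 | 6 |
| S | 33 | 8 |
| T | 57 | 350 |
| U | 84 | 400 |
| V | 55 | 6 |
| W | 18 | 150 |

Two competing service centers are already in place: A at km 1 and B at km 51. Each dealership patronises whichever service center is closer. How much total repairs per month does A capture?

The indifferent point is the midpoint (1+51)/2 = 26; dealerships left of it (closer to A at 1) go to A, those right go to B.
  P at 10 (w=8) → A
  W at 18 (w=150) → A
  S at 33 (w=8) → B
  V at 55 (w=6) → B
  T at 57 (w=350) → B
  R at 81 (w=6) → B
  U at 84 (w=400) → B
  Q at 94 (w=90) → B
A captures 158; B captures 860.

158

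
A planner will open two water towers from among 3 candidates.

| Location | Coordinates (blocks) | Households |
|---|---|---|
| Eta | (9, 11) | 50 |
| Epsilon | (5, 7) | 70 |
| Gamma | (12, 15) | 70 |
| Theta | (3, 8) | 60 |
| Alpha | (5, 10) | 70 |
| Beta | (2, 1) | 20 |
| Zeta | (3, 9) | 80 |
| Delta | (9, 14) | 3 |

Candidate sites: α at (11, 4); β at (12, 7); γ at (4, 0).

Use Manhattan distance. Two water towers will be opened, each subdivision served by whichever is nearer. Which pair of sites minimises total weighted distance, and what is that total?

{β, γ}, total 3530

Evaluate every pair (each demand assigned to the nearer of the two):
  {β, γ}: total = 3530
  {α, β}: total = 3850
  {α, γ}: total = 4056
Best pair: {β, γ} with total 3530.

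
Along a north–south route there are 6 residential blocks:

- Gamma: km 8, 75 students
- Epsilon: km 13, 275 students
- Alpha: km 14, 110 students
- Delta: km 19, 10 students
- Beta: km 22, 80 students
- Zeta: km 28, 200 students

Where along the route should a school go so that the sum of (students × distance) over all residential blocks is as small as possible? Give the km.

For a sum of weighted absolute distances on a line, the optimum is the weighted median (not the mean). Total weight W = 750; half-weight = 375.
Sort by position and accumulate weight:
  km 8 (Gamma, w=75) → cum 75
  km 13 (Epsilon, w=275) → cum 350
  km 14 (Alpha, w=110) → cum 460  ≥ 375 → median here
  km 19 (Delta, w=10) → cum 470
  km 22 (Beta, w=80) → cum 550
  km 28 (Zeta, w=200) → cum 750
Optimal location: km 14.

x = 14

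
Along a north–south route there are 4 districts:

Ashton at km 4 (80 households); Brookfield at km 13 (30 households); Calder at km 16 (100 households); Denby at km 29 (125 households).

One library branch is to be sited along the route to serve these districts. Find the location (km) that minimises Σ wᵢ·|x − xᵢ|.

x = 16

For a sum of weighted absolute distances on a line, the optimum is the weighted median (not the mean). Total weight W = 335; half-weight = 167.5.
Sort by position and accumulate weight:
  km 4 (Ashton, w=80) → cum 80
  km 13 (Brookfield, w=30) → cum 110
  km 16 (Calder, w=100) → cum 210  ≥ 167.5 → median here
  km 29 (Denby, w=125) → cum 335
Optimal location: km 16.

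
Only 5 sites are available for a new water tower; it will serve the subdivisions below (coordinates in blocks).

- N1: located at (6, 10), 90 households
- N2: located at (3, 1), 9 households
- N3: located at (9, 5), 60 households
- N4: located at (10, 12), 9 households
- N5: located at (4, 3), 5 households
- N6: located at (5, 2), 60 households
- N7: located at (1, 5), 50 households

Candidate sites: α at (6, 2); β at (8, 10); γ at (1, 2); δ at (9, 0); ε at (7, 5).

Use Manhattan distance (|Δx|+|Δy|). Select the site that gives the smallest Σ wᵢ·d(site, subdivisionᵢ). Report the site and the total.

Total weighted distance at each candidate:
  α (6, 2): total = 1717
  β (8, 10): total = 2017
  γ (1, 2): total = 2438
  δ (9, 0): total = 2700
  ε (7, 5): total = 1447
Minimum is at ε with total 1447 blocks.

ε, total 1447 blocks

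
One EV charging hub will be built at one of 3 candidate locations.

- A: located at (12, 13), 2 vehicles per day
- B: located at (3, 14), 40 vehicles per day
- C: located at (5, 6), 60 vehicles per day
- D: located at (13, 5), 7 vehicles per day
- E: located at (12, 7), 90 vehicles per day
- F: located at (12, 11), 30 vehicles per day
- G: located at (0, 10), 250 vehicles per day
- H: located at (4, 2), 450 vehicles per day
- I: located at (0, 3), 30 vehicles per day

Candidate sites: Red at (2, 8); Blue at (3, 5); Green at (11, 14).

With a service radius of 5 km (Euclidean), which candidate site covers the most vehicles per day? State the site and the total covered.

Coverage radius r = 5 km; a point is covered iff (Δx)²+(Δy)² ≤ 5² = 25.
  Red (2, 8): covers {C, G} → 310
  Blue (3, 5): covers {C, H, I} → 540
  Green (11, 14): covers {A, F} → 32
Maximum coverage at Blue: 540 vehicles per day.

Blue, covering 540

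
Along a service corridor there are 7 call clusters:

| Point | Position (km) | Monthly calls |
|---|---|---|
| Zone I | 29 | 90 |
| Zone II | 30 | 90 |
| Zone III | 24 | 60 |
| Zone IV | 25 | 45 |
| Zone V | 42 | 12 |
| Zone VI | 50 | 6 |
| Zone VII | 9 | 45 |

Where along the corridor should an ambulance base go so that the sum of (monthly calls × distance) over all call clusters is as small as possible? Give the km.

x = 29

For a sum of weighted absolute distances on a line, the optimum is the weighted median (not the mean). Total weight W = 348; half-weight = 174.
Sort by position and accumulate weight:
  km 9 (Zone VII, w=45) → cum 45
  km 24 (Zone III, w=60) → cum 105
  km 25 (Zone IV, w=45) → cum 150
  km 29 (Zone I, w=90) → cum 240  ≥ 174 → median here
  km 30 (Zone II, w=90) → cum 330
  km 42 (Zone V, w=12) → cum 342
  km 50 (Zone VI, w=6) → cum 348
Optimal location: km 29.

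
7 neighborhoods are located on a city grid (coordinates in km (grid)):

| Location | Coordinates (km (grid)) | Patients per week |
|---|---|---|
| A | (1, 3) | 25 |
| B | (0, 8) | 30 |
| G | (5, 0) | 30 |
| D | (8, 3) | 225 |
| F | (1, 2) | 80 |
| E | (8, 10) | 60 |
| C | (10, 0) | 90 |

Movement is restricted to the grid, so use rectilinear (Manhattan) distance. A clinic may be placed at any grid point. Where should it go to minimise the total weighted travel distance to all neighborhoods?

(8, 3)

Manhattan distance separates: Σwᵢ(|x−xᵢ|+|y−yᵢ|) = Σwᵢ|x−xᵢ| + Σwᵢ|y−yᵢ|, so x and y are optimised independently as 1-D weighted medians.
Total weight W = 540; half = 270.
x-coordinate, sorted with cumulative weight:
  x=0 (B, w=30) cum 30
  x=1 (A, w=25) cum 55
  x=1 (F, w=80) cum 135
  x=5 (G, w=30) cum 165
  x=8 (D, w=225) cum 390  ← median
  x=8 (E, w=60) cum 450
  x=10 (C, w=90) cum 540
⇒ x* = 8
y-coordinate, sorted with cumulative weight:
  y=0 (G, w=30) cum 30
  y=0 (C, w=90) cum 120
  y=2 (F, w=80) cum 200
  y=3 (A, w=25) cum 225
  y=3 (D, w=225) cum 450  ← median
  y=8 (B, w=30) cum 480
  y=10 (E, w=60) cum 540
⇒ y* = 3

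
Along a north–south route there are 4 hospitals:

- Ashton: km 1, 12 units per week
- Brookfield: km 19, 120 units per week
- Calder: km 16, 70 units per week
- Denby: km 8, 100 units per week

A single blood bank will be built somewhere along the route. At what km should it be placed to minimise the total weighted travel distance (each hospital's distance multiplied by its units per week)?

x = 16

For a sum of weighted absolute distances on a line, the optimum is the weighted median (not the mean). Total weight W = 302; half-weight = 151.
Sort by position and accumulate weight:
  km 1 (Ashton, w=12) → cum 12
  km 8 (Denby, w=100) → cum 112
  km 16 (Calder, w=70) → cum 182  ≥ 151 → median here
  km 19 (Brookfield, w=120) → cum 302
Optimal location: km 16.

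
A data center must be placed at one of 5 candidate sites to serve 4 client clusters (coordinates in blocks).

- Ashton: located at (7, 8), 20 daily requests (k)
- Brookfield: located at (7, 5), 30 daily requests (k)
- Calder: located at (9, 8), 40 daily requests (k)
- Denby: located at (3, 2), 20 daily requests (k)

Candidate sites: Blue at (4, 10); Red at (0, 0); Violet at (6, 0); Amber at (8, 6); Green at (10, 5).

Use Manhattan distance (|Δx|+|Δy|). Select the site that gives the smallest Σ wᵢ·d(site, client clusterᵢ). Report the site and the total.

Total weighted distance at each candidate:
  Blue (4, 10): total = 800
  Red (0, 0): total = 1440
  Violet (6, 0): total = 900
  Amber (8, 6): total = 420
  Green (10, 5): total = 570
Minimum is at Amber with total 420 blocks.

Amber, total 420 blocks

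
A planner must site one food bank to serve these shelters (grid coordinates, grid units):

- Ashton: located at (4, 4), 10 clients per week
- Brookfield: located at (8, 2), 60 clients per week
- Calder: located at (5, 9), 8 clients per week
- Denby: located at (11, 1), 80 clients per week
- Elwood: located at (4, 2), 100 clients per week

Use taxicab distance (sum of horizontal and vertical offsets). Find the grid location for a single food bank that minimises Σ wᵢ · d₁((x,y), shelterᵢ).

Manhattan distance separates: Σwᵢ(|x−xᵢ|+|y−yᵢ|) = Σwᵢ|x−xᵢ| + Σwᵢ|y−yᵢ|, so x and y are optimised independently as 1-D weighted medians.
Total weight W = 258; half = 129.
x-coordinate, sorted with cumulative weight:
  x=4 (Ashton, w=10) cum 10
  x=4 (Elwood, w=100) cum 110
  x=5 (Calder, w=8) cum 118
  x=8 (Brookfield, w=60) cum 178  ← median
  x=11 (Denby, w=80) cum 258
⇒ x* = 8
y-coordinate, sorted with cumulative weight:
  y=1 (Denby, w=80) cum 80
  y=2 (Brookfield, w=60) cum 140  ← median
  y=2 (Elwood, w=100) cum 240
  y=4 (Ashton, w=10) cum 250
  y=9 (Calder, w=8) cum 258
⇒ y* = 2

(8, 2)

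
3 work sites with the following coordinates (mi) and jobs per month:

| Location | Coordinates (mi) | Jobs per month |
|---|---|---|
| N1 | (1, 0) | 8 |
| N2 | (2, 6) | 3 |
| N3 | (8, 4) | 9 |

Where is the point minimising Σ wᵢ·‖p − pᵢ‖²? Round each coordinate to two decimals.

The minimiser of Σwᵢ‖p−pᵢ‖² is the weighted centroid p* = (Σwᵢpᵢ)/(Σwᵢ).
Σwᵢ = 20.
Σwᵢxᵢ = 8·1 + 3·2 + 9·8 = 86.
Σwᵢyᵢ = 8·0 + 3·6 + 9·4 = 54.
x* = 86/20 = 4.30, y* = 54/20 = 2.70.

(4.30, 2.70)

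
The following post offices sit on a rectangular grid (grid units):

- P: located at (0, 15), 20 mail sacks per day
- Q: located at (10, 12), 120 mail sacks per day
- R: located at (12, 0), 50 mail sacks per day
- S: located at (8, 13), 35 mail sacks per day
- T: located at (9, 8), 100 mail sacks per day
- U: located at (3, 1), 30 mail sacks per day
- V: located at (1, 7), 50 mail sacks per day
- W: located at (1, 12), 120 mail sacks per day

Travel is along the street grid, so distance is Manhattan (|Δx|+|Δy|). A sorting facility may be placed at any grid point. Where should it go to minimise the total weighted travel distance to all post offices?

(9, 12)

Manhattan distance separates: Σwᵢ(|x−xᵢ|+|y−yᵢ|) = Σwᵢ|x−xᵢ| + Σwᵢ|y−yᵢ|, so x and y are optimised independently as 1-D weighted medians.
Total weight W = 525; half = 262.5.
x-coordinate, sorted with cumulative weight:
  x=0 (P, w=20) cum 20
  x=1 (V, w=50) cum 70
  x=1 (W, w=120) cum 190
  x=3 (U, w=30) cum 220
  x=8 (S, w=35) cum 255
  x=9 (T, w=100) cum 355  ← median
  x=10 (Q, w=120) cum 475
  x=12 (R, w=50) cum 525
⇒ x* = 9
y-coordinate, sorted with cumulative weight:
  y=0 (R, w=50) cum 50
  y=1 (U, w=30) cum 80
  y=7 (V, w=50) cum 130
  y=8 (T, w=100) cum 230
  y=12 (Q, w=120) cum 350  ← median
  y=12 (W, w=120) cum 470
  y=13 (S, w=35) cum 505
  y=15 (P, w=20) cum 525
⇒ y* = 12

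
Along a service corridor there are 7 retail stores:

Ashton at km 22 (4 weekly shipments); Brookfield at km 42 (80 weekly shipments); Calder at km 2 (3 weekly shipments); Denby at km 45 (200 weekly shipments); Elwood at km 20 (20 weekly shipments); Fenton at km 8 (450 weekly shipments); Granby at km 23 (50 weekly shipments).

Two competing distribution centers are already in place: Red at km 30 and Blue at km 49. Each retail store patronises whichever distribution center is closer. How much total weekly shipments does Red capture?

The indifferent point is the midpoint (30+49)/2 = 39.5; retail stores left of it (closer to Red at 30) go to Red, those right go to Blue.
  Calder at 2 (w=3) → Red
  Fenton at 8 (w=450) → Red
  Elwood at 20 (w=20) → Red
  Ashton at 22 (w=4) → Red
  Granby at 23 (w=50) → Red
  Brookfield at 42 (w=80) → Blue
  Denby at 45 (w=200) → Blue
Red captures 527; Blue captures 280.

527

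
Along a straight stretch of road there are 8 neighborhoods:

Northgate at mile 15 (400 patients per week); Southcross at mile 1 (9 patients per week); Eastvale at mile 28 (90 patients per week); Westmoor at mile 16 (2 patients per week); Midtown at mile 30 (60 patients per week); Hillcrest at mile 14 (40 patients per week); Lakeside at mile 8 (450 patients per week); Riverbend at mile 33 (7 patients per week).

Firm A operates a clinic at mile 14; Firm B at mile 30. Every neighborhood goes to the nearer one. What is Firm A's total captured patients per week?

The indifferent point is the midpoint (14+30)/2 = 22; neighborhoods left of it (closer to Firm A at 14) go to Firm A, those right go to Firm B.
  Southcross at 1 (w=9) → Firm A
  Lakeside at 8 (w=450) → Firm A
  Hillcrest at 14 (w=40) → Firm A
  Northgate at 15 (w=400) → Firm A
  Westmoor at 16 (w=2) → Firm A
  Eastvale at 28 (w=90) → Firm B
  Midtown at 30 (w=60) → Firm B
  Riverbend at 33 (w=7) → Firm B
Firm A captures 901; Firm B captures 157.

901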